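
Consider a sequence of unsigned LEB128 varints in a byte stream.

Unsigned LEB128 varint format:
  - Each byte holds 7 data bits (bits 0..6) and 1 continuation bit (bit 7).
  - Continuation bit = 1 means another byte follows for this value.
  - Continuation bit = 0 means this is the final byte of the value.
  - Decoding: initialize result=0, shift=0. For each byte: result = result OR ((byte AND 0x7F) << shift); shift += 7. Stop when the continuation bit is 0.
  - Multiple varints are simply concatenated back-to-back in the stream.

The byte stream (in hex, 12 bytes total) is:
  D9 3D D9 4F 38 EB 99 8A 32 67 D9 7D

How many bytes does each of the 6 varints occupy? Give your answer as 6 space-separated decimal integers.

Answer: 2 2 1 4 1 2

Derivation:
  byte[0]=0xD9 cont=1 payload=0x59=89: acc |= 89<<0 -> acc=89 shift=7
  byte[1]=0x3D cont=0 payload=0x3D=61: acc |= 61<<7 -> acc=7897 shift=14 [end]
Varint 1: bytes[0:2] = D9 3D -> value 7897 (2 byte(s))
  byte[2]=0xD9 cont=1 payload=0x59=89: acc |= 89<<0 -> acc=89 shift=7
  byte[3]=0x4F cont=0 payload=0x4F=79: acc |= 79<<7 -> acc=10201 shift=14 [end]
Varint 2: bytes[2:4] = D9 4F -> value 10201 (2 byte(s))
  byte[4]=0x38 cont=0 payload=0x38=56: acc |= 56<<0 -> acc=56 shift=7 [end]
Varint 3: bytes[4:5] = 38 -> value 56 (1 byte(s))
  byte[5]=0xEB cont=1 payload=0x6B=107: acc |= 107<<0 -> acc=107 shift=7
  byte[6]=0x99 cont=1 payload=0x19=25: acc |= 25<<7 -> acc=3307 shift=14
  byte[7]=0x8A cont=1 payload=0x0A=10: acc |= 10<<14 -> acc=167147 shift=21
  byte[8]=0x32 cont=0 payload=0x32=50: acc |= 50<<21 -> acc=105024747 shift=28 [end]
Varint 4: bytes[5:9] = EB 99 8A 32 -> value 105024747 (4 byte(s))
  byte[9]=0x67 cont=0 payload=0x67=103: acc |= 103<<0 -> acc=103 shift=7 [end]
Varint 5: bytes[9:10] = 67 -> value 103 (1 byte(s))
  byte[10]=0xD9 cont=1 payload=0x59=89: acc |= 89<<0 -> acc=89 shift=7
  byte[11]=0x7D cont=0 payload=0x7D=125: acc |= 125<<7 -> acc=16089 shift=14 [end]
Varint 6: bytes[10:12] = D9 7D -> value 16089 (2 byte(s))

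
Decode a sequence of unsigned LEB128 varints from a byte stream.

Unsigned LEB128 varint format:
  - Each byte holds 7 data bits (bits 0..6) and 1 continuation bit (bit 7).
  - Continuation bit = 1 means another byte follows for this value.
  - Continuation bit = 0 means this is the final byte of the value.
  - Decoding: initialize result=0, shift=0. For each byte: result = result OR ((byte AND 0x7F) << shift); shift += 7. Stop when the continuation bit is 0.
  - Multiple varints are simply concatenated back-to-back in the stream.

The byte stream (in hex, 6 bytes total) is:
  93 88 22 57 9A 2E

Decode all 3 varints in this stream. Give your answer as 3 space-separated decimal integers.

Answer: 558099 87 5914

Derivation:
  byte[0]=0x93 cont=1 payload=0x13=19: acc |= 19<<0 -> acc=19 shift=7
  byte[1]=0x88 cont=1 payload=0x08=8: acc |= 8<<7 -> acc=1043 shift=14
  byte[2]=0x22 cont=0 payload=0x22=34: acc |= 34<<14 -> acc=558099 shift=21 [end]
Varint 1: bytes[0:3] = 93 88 22 -> value 558099 (3 byte(s))
  byte[3]=0x57 cont=0 payload=0x57=87: acc |= 87<<0 -> acc=87 shift=7 [end]
Varint 2: bytes[3:4] = 57 -> value 87 (1 byte(s))
  byte[4]=0x9A cont=1 payload=0x1A=26: acc |= 26<<0 -> acc=26 shift=7
  byte[5]=0x2E cont=0 payload=0x2E=46: acc |= 46<<7 -> acc=5914 shift=14 [end]
Varint 3: bytes[4:6] = 9A 2E -> value 5914 (2 byte(s))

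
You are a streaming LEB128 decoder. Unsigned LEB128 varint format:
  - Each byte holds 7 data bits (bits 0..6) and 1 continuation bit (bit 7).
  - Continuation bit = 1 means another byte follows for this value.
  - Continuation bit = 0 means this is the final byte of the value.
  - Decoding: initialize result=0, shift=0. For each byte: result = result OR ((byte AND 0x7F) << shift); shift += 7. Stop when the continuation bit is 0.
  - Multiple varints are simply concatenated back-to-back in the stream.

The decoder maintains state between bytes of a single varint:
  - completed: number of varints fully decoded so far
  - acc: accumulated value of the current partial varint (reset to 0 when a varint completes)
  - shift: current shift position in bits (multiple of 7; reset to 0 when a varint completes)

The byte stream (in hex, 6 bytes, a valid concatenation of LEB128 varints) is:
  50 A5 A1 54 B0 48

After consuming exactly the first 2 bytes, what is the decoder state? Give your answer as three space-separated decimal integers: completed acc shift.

Answer: 1 37 7

Derivation:
byte[0]=0x50 cont=0 payload=0x50: varint #1 complete (value=80); reset -> completed=1 acc=0 shift=0
byte[1]=0xA5 cont=1 payload=0x25: acc |= 37<<0 -> completed=1 acc=37 shift=7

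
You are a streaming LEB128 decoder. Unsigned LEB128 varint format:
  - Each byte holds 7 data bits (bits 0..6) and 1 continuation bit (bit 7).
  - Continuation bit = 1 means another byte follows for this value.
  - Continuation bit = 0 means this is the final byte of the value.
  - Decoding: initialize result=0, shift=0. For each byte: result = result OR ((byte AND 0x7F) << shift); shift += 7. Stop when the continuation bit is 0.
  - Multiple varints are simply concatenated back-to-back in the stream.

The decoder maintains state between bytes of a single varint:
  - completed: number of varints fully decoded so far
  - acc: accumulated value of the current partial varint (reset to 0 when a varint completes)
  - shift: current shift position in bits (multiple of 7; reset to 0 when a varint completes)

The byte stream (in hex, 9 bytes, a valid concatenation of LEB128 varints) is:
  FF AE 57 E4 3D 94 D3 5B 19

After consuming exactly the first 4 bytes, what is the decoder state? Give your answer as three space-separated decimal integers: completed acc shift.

Answer: 1 100 7

Derivation:
byte[0]=0xFF cont=1 payload=0x7F: acc |= 127<<0 -> completed=0 acc=127 shift=7
byte[1]=0xAE cont=1 payload=0x2E: acc |= 46<<7 -> completed=0 acc=6015 shift=14
byte[2]=0x57 cont=0 payload=0x57: varint #1 complete (value=1431423); reset -> completed=1 acc=0 shift=0
byte[3]=0xE4 cont=1 payload=0x64: acc |= 100<<0 -> completed=1 acc=100 shift=7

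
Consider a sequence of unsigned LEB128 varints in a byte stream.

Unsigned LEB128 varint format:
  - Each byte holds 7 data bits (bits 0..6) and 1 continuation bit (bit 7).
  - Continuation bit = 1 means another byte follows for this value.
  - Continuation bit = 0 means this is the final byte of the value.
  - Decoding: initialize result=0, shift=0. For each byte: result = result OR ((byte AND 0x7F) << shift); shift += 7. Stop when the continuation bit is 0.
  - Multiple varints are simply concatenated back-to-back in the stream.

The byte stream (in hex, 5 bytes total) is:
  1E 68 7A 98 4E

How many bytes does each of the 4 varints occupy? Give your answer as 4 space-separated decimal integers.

  byte[0]=0x1E cont=0 payload=0x1E=30: acc |= 30<<0 -> acc=30 shift=7 [end]
Varint 1: bytes[0:1] = 1E -> value 30 (1 byte(s))
  byte[1]=0x68 cont=0 payload=0x68=104: acc |= 104<<0 -> acc=104 shift=7 [end]
Varint 2: bytes[1:2] = 68 -> value 104 (1 byte(s))
  byte[2]=0x7A cont=0 payload=0x7A=122: acc |= 122<<0 -> acc=122 shift=7 [end]
Varint 3: bytes[2:3] = 7A -> value 122 (1 byte(s))
  byte[3]=0x98 cont=1 payload=0x18=24: acc |= 24<<0 -> acc=24 shift=7
  byte[4]=0x4E cont=0 payload=0x4E=78: acc |= 78<<7 -> acc=10008 shift=14 [end]
Varint 4: bytes[3:5] = 98 4E -> value 10008 (2 byte(s))

Answer: 1 1 1 2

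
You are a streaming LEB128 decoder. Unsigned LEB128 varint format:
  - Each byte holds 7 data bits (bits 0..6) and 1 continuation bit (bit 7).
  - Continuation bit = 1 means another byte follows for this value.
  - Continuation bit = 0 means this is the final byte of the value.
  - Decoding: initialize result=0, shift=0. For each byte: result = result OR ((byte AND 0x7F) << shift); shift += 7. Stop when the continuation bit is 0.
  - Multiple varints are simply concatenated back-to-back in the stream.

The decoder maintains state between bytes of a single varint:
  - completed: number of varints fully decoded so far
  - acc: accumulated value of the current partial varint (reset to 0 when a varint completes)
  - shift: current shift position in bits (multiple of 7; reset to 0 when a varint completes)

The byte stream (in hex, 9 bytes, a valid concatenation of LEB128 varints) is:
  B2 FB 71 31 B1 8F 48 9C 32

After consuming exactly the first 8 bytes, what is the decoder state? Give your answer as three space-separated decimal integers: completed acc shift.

Answer: 3 28 7

Derivation:
byte[0]=0xB2 cont=1 payload=0x32: acc |= 50<<0 -> completed=0 acc=50 shift=7
byte[1]=0xFB cont=1 payload=0x7B: acc |= 123<<7 -> completed=0 acc=15794 shift=14
byte[2]=0x71 cont=0 payload=0x71: varint #1 complete (value=1867186); reset -> completed=1 acc=0 shift=0
byte[3]=0x31 cont=0 payload=0x31: varint #2 complete (value=49); reset -> completed=2 acc=0 shift=0
byte[4]=0xB1 cont=1 payload=0x31: acc |= 49<<0 -> completed=2 acc=49 shift=7
byte[5]=0x8F cont=1 payload=0x0F: acc |= 15<<7 -> completed=2 acc=1969 shift=14
byte[6]=0x48 cont=0 payload=0x48: varint #3 complete (value=1181617); reset -> completed=3 acc=0 shift=0
byte[7]=0x9C cont=1 payload=0x1C: acc |= 28<<0 -> completed=3 acc=28 shift=7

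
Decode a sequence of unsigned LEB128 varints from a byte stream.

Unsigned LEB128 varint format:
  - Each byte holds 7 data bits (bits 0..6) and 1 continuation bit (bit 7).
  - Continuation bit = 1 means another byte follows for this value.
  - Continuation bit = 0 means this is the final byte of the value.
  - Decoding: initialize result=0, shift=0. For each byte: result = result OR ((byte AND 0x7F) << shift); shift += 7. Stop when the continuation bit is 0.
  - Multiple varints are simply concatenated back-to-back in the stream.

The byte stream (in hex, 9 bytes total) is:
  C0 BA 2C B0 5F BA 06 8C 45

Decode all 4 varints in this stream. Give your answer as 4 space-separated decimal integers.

Answer: 728384 12208 826 8844

Derivation:
  byte[0]=0xC0 cont=1 payload=0x40=64: acc |= 64<<0 -> acc=64 shift=7
  byte[1]=0xBA cont=1 payload=0x3A=58: acc |= 58<<7 -> acc=7488 shift=14
  byte[2]=0x2C cont=0 payload=0x2C=44: acc |= 44<<14 -> acc=728384 shift=21 [end]
Varint 1: bytes[0:3] = C0 BA 2C -> value 728384 (3 byte(s))
  byte[3]=0xB0 cont=1 payload=0x30=48: acc |= 48<<0 -> acc=48 shift=7
  byte[4]=0x5F cont=0 payload=0x5F=95: acc |= 95<<7 -> acc=12208 shift=14 [end]
Varint 2: bytes[3:5] = B0 5F -> value 12208 (2 byte(s))
  byte[5]=0xBA cont=1 payload=0x3A=58: acc |= 58<<0 -> acc=58 shift=7
  byte[6]=0x06 cont=0 payload=0x06=6: acc |= 6<<7 -> acc=826 shift=14 [end]
Varint 3: bytes[5:7] = BA 06 -> value 826 (2 byte(s))
  byte[7]=0x8C cont=1 payload=0x0C=12: acc |= 12<<0 -> acc=12 shift=7
  byte[8]=0x45 cont=0 payload=0x45=69: acc |= 69<<7 -> acc=8844 shift=14 [end]
Varint 4: bytes[7:9] = 8C 45 -> value 8844 (2 byte(s))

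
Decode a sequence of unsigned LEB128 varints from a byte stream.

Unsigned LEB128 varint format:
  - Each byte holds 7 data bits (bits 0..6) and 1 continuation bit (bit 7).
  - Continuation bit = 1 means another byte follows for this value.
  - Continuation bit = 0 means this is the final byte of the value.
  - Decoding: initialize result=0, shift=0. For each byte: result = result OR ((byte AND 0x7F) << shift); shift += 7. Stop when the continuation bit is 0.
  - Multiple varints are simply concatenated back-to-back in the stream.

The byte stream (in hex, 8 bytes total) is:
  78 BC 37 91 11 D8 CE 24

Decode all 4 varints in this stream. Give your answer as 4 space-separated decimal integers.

Answer: 120 7100 2193 599896

Derivation:
  byte[0]=0x78 cont=0 payload=0x78=120: acc |= 120<<0 -> acc=120 shift=7 [end]
Varint 1: bytes[0:1] = 78 -> value 120 (1 byte(s))
  byte[1]=0xBC cont=1 payload=0x3C=60: acc |= 60<<0 -> acc=60 shift=7
  byte[2]=0x37 cont=0 payload=0x37=55: acc |= 55<<7 -> acc=7100 shift=14 [end]
Varint 2: bytes[1:3] = BC 37 -> value 7100 (2 byte(s))
  byte[3]=0x91 cont=1 payload=0x11=17: acc |= 17<<0 -> acc=17 shift=7
  byte[4]=0x11 cont=0 payload=0x11=17: acc |= 17<<7 -> acc=2193 shift=14 [end]
Varint 3: bytes[3:5] = 91 11 -> value 2193 (2 byte(s))
  byte[5]=0xD8 cont=1 payload=0x58=88: acc |= 88<<0 -> acc=88 shift=7
  byte[6]=0xCE cont=1 payload=0x4E=78: acc |= 78<<7 -> acc=10072 shift=14
  byte[7]=0x24 cont=0 payload=0x24=36: acc |= 36<<14 -> acc=599896 shift=21 [end]
Varint 4: bytes[5:8] = D8 CE 24 -> value 599896 (3 byte(s))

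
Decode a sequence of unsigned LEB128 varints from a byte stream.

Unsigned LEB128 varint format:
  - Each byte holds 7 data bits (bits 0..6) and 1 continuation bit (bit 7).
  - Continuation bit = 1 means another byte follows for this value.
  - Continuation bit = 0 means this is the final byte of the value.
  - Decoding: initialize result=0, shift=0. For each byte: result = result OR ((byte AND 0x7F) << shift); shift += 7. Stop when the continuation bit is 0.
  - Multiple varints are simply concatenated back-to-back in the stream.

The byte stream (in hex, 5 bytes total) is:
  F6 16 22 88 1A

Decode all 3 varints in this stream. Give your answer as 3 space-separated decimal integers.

  byte[0]=0xF6 cont=1 payload=0x76=118: acc |= 118<<0 -> acc=118 shift=7
  byte[1]=0x16 cont=0 payload=0x16=22: acc |= 22<<7 -> acc=2934 shift=14 [end]
Varint 1: bytes[0:2] = F6 16 -> value 2934 (2 byte(s))
  byte[2]=0x22 cont=0 payload=0x22=34: acc |= 34<<0 -> acc=34 shift=7 [end]
Varint 2: bytes[2:3] = 22 -> value 34 (1 byte(s))
  byte[3]=0x88 cont=1 payload=0x08=8: acc |= 8<<0 -> acc=8 shift=7
  byte[4]=0x1A cont=0 payload=0x1A=26: acc |= 26<<7 -> acc=3336 shift=14 [end]
Varint 3: bytes[3:5] = 88 1A -> value 3336 (2 byte(s))

Answer: 2934 34 3336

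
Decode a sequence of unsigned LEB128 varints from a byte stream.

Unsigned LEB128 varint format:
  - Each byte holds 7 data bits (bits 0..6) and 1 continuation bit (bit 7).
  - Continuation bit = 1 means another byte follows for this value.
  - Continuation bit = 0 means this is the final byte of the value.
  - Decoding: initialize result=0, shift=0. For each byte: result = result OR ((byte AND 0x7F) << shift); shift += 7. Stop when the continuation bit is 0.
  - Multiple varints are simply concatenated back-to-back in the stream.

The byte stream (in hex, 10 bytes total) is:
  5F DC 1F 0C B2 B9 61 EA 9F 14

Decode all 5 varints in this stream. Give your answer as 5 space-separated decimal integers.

Answer: 95 4060 12 1596594 331754

Derivation:
  byte[0]=0x5F cont=0 payload=0x5F=95: acc |= 95<<0 -> acc=95 shift=7 [end]
Varint 1: bytes[0:1] = 5F -> value 95 (1 byte(s))
  byte[1]=0xDC cont=1 payload=0x5C=92: acc |= 92<<0 -> acc=92 shift=7
  byte[2]=0x1F cont=0 payload=0x1F=31: acc |= 31<<7 -> acc=4060 shift=14 [end]
Varint 2: bytes[1:3] = DC 1F -> value 4060 (2 byte(s))
  byte[3]=0x0C cont=0 payload=0x0C=12: acc |= 12<<0 -> acc=12 shift=7 [end]
Varint 3: bytes[3:4] = 0C -> value 12 (1 byte(s))
  byte[4]=0xB2 cont=1 payload=0x32=50: acc |= 50<<0 -> acc=50 shift=7
  byte[5]=0xB9 cont=1 payload=0x39=57: acc |= 57<<7 -> acc=7346 shift=14
  byte[6]=0x61 cont=0 payload=0x61=97: acc |= 97<<14 -> acc=1596594 shift=21 [end]
Varint 4: bytes[4:7] = B2 B9 61 -> value 1596594 (3 byte(s))
  byte[7]=0xEA cont=1 payload=0x6A=106: acc |= 106<<0 -> acc=106 shift=7
  byte[8]=0x9F cont=1 payload=0x1F=31: acc |= 31<<7 -> acc=4074 shift=14
  byte[9]=0x14 cont=0 payload=0x14=20: acc |= 20<<14 -> acc=331754 shift=21 [end]
Varint 5: bytes[7:10] = EA 9F 14 -> value 331754 (3 byte(s))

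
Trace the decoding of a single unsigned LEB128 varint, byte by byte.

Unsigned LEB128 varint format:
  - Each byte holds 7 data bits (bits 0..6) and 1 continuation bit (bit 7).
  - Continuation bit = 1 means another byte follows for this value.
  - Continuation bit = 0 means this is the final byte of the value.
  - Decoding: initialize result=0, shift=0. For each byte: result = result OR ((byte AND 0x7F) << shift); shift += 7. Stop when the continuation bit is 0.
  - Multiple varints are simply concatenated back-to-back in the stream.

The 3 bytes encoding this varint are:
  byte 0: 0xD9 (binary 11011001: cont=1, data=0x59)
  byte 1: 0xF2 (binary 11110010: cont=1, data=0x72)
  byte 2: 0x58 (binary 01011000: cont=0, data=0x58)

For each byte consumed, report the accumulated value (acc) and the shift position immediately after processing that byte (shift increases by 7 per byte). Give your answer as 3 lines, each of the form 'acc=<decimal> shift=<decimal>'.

Answer: acc=89 shift=7
acc=14681 shift=14
acc=1456473 shift=21

Derivation:
byte 0=0xD9: payload=0x59=89, contrib = 89<<0 = 89; acc -> 89, shift -> 7
byte 1=0xF2: payload=0x72=114, contrib = 114<<7 = 14592; acc -> 14681, shift -> 14
byte 2=0x58: payload=0x58=88, contrib = 88<<14 = 1441792; acc -> 1456473, shift -> 21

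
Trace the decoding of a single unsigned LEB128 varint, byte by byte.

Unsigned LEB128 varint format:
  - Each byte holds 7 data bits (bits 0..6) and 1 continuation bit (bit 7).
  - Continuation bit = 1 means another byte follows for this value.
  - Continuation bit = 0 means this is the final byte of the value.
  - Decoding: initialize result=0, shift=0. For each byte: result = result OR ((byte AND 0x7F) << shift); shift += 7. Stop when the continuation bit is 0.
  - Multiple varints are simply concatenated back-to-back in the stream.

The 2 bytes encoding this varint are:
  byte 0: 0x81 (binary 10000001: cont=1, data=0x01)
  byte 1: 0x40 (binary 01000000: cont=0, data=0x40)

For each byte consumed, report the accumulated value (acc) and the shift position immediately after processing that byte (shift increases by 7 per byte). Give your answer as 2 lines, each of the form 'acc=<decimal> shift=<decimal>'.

byte 0=0x81: payload=0x01=1, contrib = 1<<0 = 1; acc -> 1, shift -> 7
byte 1=0x40: payload=0x40=64, contrib = 64<<7 = 8192; acc -> 8193, shift -> 14

Answer: acc=1 shift=7
acc=8193 shift=14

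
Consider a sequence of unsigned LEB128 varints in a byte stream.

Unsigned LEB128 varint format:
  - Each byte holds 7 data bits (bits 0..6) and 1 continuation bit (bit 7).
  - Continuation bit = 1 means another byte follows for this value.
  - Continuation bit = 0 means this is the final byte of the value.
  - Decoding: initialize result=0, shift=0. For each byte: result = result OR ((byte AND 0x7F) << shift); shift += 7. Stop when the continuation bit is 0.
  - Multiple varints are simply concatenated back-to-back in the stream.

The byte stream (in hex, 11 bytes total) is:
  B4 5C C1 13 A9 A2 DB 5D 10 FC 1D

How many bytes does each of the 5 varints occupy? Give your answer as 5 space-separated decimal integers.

  byte[0]=0xB4 cont=1 payload=0x34=52: acc |= 52<<0 -> acc=52 shift=7
  byte[1]=0x5C cont=0 payload=0x5C=92: acc |= 92<<7 -> acc=11828 shift=14 [end]
Varint 1: bytes[0:2] = B4 5C -> value 11828 (2 byte(s))
  byte[2]=0xC1 cont=1 payload=0x41=65: acc |= 65<<0 -> acc=65 shift=7
  byte[3]=0x13 cont=0 payload=0x13=19: acc |= 19<<7 -> acc=2497 shift=14 [end]
Varint 2: bytes[2:4] = C1 13 -> value 2497 (2 byte(s))
  byte[4]=0xA9 cont=1 payload=0x29=41: acc |= 41<<0 -> acc=41 shift=7
  byte[5]=0xA2 cont=1 payload=0x22=34: acc |= 34<<7 -> acc=4393 shift=14
  byte[6]=0xDB cont=1 payload=0x5B=91: acc |= 91<<14 -> acc=1495337 shift=21
  byte[7]=0x5D cont=0 payload=0x5D=93: acc |= 93<<21 -> acc=196530473 shift=28 [end]
Varint 3: bytes[4:8] = A9 A2 DB 5D -> value 196530473 (4 byte(s))
  byte[8]=0x10 cont=0 payload=0x10=16: acc |= 16<<0 -> acc=16 shift=7 [end]
Varint 4: bytes[8:9] = 10 -> value 16 (1 byte(s))
  byte[9]=0xFC cont=1 payload=0x7C=124: acc |= 124<<0 -> acc=124 shift=7
  byte[10]=0x1D cont=0 payload=0x1D=29: acc |= 29<<7 -> acc=3836 shift=14 [end]
Varint 5: bytes[9:11] = FC 1D -> value 3836 (2 byte(s))

Answer: 2 2 4 1 2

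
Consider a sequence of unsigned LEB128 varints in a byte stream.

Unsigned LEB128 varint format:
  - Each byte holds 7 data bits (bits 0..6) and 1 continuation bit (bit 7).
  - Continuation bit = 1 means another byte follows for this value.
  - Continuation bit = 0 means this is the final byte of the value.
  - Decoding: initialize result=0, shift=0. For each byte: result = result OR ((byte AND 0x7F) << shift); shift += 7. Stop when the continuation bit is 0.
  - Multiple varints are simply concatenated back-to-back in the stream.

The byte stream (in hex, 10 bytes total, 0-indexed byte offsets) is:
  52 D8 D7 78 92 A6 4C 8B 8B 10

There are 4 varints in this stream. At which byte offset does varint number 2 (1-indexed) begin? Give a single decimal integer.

Answer: 1

Derivation:
  byte[0]=0x52 cont=0 payload=0x52=82: acc |= 82<<0 -> acc=82 shift=7 [end]
Varint 1: bytes[0:1] = 52 -> value 82 (1 byte(s))
  byte[1]=0xD8 cont=1 payload=0x58=88: acc |= 88<<0 -> acc=88 shift=7
  byte[2]=0xD7 cont=1 payload=0x57=87: acc |= 87<<7 -> acc=11224 shift=14
  byte[3]=0x78 cont=0 payload=0x78=120: acc |= 120<<14 -> acc=1977304 shift=21 [end]
Varint 2: bytes[1:4] = D8 D7 78 -> value 1977304 (3 byte(s))
  byte[4]=0x92 cont=1 payload=0x12=18: acc |= 18<<0 -> acc=18 shift=7
  byte[5]=0xA6 cont=1 payload=0x26=38: acc |= 38<<7 -> acc=4882 shift=14
  byte[6]=0x4C cont=0 payload=0x4C=76: acc |= 76<<14 -> acc=1250066 shift=21 [end]
Varint 3: bytes[4:7] = 92 A6 4C -> value 1250066 (3 byte(s))
  byte[7]=0x8B cont=1 payload=0x0B=11: acc |= 11<<0 -> acc=11 shift=7
  byte[8]=0x8B cont=1 payload=0x0B=11: acc |= 11<<7 -> acc=1419 shift=14
  byte[9]=0x10 cont=0 payload=0x10=16: acc |= 16<<14 -> acc=263563 shift=21 [end]
Varint 4: bytes[7:10] = 8B 8B 10 -> value 263563 (3 byte(s))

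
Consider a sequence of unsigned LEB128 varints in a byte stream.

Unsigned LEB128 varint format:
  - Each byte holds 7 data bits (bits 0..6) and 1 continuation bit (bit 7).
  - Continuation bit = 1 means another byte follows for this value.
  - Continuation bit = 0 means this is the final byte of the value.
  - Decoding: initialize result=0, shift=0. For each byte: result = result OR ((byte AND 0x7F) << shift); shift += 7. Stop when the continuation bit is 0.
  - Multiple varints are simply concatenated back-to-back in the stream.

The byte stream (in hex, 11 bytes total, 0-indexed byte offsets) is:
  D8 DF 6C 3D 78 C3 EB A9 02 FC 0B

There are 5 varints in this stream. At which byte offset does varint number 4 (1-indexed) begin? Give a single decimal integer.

Answer: 5

Derivation:
  byte[0]=0xD8 cont=1 payload=0x58=88: acc |= 88<<0 -> acc=88 shift=7
  byte[1]=0xDF cont=1 payload=0x5F=95: acc |= 95<<7 -> acc=12248 shift=14
  byte[2]=0x6C cont=0 payload=0x6C=108: acc |= 108<<14 -> acc=1781720 shift=21 [end]
Varint 1: bytes[0:3] = D8 DF 6C -> value 1781720 (3 byte(s))
  byte[3]=0x3D cont=0 payload=0x3D=61: acc |= 61<<0 -> acc=61 shift=7 [end]
Varint 2: bytes[3:4] = 3D -> value 61 (1 byte(s))
  byte[4]=0x78 cont=0 payload=0x78=120: acc |= 120<<0 -> acc=120 shift=7 [end]
Varint 3: bytes[4:5] = 78 -> value 120 (1 byte(s))
  byte[5]=0xC3 cont=1 payload=0x43=67: acc |= 67<<0 -> acc=67 shift=7
  byte[6]=0xEB cont=1 payload=0x6B=107: acc |= 107<<7 -> acc=13763 shift=14
  byte[7]=0xA9 cont=1 payload=0x29=41: acc |= 41<<14 -> acc=685507 shift=21
  byte[8]=0x02 cont=0 payload=0x02=2: acc |= 2<<21 -> acc=4879811 shift=28 [end]
Varint 4: bytes[5:9] = C3 EB A9 02 -> value 4879811 (4 byte(s))
  byte[9]=0xFC cont=1 payload=0x7C=124: acc |= 124<<0 -> acc=124 shift=7
  byte[10]=0x0B cont=0 payload=0x0B=11: acc |= 11<<7 -> acc=1532 shift=14 [end]
Varint 5: bytes[9:11] = FC 0B -> value 1532 (2 byte(s))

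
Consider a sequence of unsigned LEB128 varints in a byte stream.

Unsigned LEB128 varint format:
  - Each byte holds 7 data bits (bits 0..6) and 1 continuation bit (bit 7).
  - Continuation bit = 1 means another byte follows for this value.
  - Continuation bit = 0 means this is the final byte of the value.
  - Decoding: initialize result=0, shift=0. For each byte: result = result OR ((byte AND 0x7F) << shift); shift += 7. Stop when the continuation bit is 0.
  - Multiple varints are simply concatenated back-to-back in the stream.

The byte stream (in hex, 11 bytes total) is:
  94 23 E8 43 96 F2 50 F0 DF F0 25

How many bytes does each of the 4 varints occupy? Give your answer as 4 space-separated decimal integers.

  byte[0]=0x94 cont=1 payload=0x14=20: acc |= 20<<0 -> acc=20 shift=7
  byte[1]=0x23 cont=0 payload=0x23=35: acc |= 35<<7 -> acc=4500 shift=14 [end]
Varint 1: bytes[0:2] = 94 23 -> value 4500 (2 byte(s))
  byte[2]=0xE8 cont=1 payload=0x68=104: acc |= 104<<0 -> acc=104 shift=7
  byte[3]=0x43 cont=0 payload=0x43=67: acc |= 67<<7 -> acc=8680 shift=14 [end]
Varint 2: bytes[2:4] = E8 43 -> value 8680 (2 byte(s))
  byte[4]=0x96 cont=1 payload=0x16=22: acc |= 22<<0 -> acc=22 shift=7
  byte[5]=0xF2 cont=1 payload=0x72=114: acc |= 114<<7 -> acc=14614 shift=14
  byte[6]=0x50 cont=0 payload=0x50=80: acc |= 80<<14 -> acc=1325334 shift=21 [end]
Varint 3: bytes[4:7] = 96 F2 50 -> value 1325334 (3 byte(s))
  byte[7]=0xF0 cont=1 payload=0x70=112: acc |= 112<<0 -> acc=112 shift=7
  byte[8]=0xDF cont=1 payload=0x5F=95: acc |= 95<<7 -> acc=12272 shift=14
  byte[9]=0xF0 cont=1 payload=0x70=112: acc |= 112<<14 -> acc=1847280 shift=21
  byte[10]=0x25 cont=0 payload=0x25=37: acc |= 37<<21 -> acc=79441904 shift=28 [end]
Varint 4: bytes[7:11] = F0 DF F0 25 -> value 79441904 (4 byte(s))

Answer: 2 2 3 4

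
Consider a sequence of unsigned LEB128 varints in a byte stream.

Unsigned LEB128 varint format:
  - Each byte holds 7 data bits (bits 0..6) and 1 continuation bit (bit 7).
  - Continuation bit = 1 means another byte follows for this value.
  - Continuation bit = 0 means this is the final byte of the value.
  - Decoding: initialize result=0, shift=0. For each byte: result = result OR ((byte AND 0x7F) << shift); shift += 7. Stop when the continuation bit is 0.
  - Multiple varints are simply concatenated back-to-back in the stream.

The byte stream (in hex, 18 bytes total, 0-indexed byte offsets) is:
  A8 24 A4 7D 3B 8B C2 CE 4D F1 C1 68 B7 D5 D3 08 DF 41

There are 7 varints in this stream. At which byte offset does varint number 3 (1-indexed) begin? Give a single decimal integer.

  byte[0]=0xA8 cont=1 payload=0x28=40: acc |= 40<<0 -> acc=40 shift=7
  byte[1]=0x24 cont=0 payload=0x24=36: acc |= 36<<7 -> acc=4648 shift=14 [end]
Varint 1: bytes[0:2] = A8 24 -> value 4648 (2 byte(s))
  byte[2]=0xA4 cont=1 payload=0x24=36: acc |= 36<<0 -> acc=36 shift=7
  byte[3]=0x7D cont=0 payload=0x7D=125: acc |= 125<<7 -> acc=16036 shift=14 [end]
Varint 2: bytes[2:4] = A4 7D -> value 16036 (2 byte(s))
  byte[4]=0x3B cont=0 payload=0x3B=59: acc |= 59<<0 -> acc=59 shift=7 [end]
Varint 3: bytes[4:5] = 3B -> value 59 (1 byte(s))
  byte[5]=0x8B cont=1 payload=0x0B=11: acc |= 11<<0 -> acc=11 shift=7
  byte[6]=0xC2 cont=1 payload=0x42=66: acc |= 66<<7 -> acc=8459 shift=14
  byte[7]=0xCE cont=1 payload=0x4E=78: acc |= 78<<14 -> acc=1286411 shift=21
  byte[8]=0x4D cont=0 payload=0x4D=77: acc |= 77<<21 -> acc=162767115 shift=28 [end]
Varint 4: bytes[5:9] = 8B C2 CE 4D -> value 162767115 (4 byte(s))
  byte[9]=0xF1 cont=1 payload=0x71=113: acc |= 113<<0 -> acc=113 shift=7
  byte[10]=0xC1 cont=1 payload=0x41=65: acc |= 65<<7 -> acc=8433 shift=14
  byte[11]=0x68 cont=0 payload=0x68=104: acc |= 104<<14 -> acc=1712369 shift=21 [end]
Varint 5: bytes[9:12] = F1 C1 68 -> value 1712369 (3 byte(s))
  byte[12]=0xB7 cont=1 payload=0x37=55: acc |= 55<<0 -> acc=55 shift=7
  byte[13]=0xD5 cont=1 payload=0x55=85: acc |= 85<<7 -> acc=10935 shift=14
  byte[14]=0xD3 cont=1 payload=0x53=83: acc |= 83<<14 -> acc=1370807 shift=21
  byte[15]=0x08 cont=0 payload=0x08=8: acc |= 8<<21 -> acc=18148023 shift=28 [end]
Varint 6: bytes[12:16] = B7 D5 D3 08 -> value 18148023 (4 byte(s))
  byte[16]=0xDF cont=1 payload=0x5F=95: acc |= 95<<0 -> acc=95 shift=7
  byte[17]=0x41 cont=0 payload=0x41=65: acc |= 65<<7 -> acc=8415 shift=14 [end]
Varint 7: bytes[16:18] = DF 41 -> value 8415 (2 byte(s))

Answer: 4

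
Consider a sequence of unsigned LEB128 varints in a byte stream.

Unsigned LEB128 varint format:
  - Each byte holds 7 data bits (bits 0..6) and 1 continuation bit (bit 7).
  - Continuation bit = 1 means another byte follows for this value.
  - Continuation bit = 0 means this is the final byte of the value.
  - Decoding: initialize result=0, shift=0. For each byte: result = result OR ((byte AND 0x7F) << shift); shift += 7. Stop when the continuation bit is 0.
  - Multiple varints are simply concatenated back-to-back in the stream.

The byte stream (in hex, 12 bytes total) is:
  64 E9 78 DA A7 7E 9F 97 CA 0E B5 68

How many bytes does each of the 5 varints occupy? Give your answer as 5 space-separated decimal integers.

  byte[0]=0x64 cont=0 payload=0x64=100: acc |= 100<<0 -> acc=100 shift=7 [end]
Varint 1: bytes[0:1] = 64 -> value 100 (1 byte(s))
  byte[1]=0xE9 cont=1 payload=0x69=105: acc |= 105<<0 -> acc=105 shift=7
  byte[2]=0x78 cont=0 payload=0x78=120: acc |= 120<<7 -> acc=15465 shift=14 [end]
Varint 2: bytes[1:3] = E9 78 -> value 15465 (2 byte(s))
  byte[3]=0xDA cont=1 payload=0x5A=90: acc |= 90<<0 -> acc=90 shift=7
  byte[4]=0xA7 cont=1 payload=0x27=39: acc |= 39<<7 -> acc=5082 shift=14
  byte[5]=0x7E cont=0 payload=0x7E=126: acc |= 126<<14 -> acc=2069466 shift=21 [end]
Varint 3: bytes[3:6] = DA A7 7E -> value 2069466 (3 byte(s))
  byte[6]=0x9F cont=1 payload=0x1F=31: acc |= 31<<0 -> acc=31 shift=7
  byte[7]=0x97 cont=1 payload=0x17=23: acc |= 23<<7 -> acc=2975 shift=14
  byte[8]=0xCA cont=1 payload=0x4A=74: acc |= 74<<14 -> acc=1215391 shift=21
  byte[9]=0x0E cont=0 payload=0x0E=14: acc |= 14<<21 -> acc=30575519 shift=28 [end]
Varint 4: bytes[6:10] = 9F 97 CA 0E -> value 30575519 (4 byte(s))
  byte[10]=0xB5 cont=1 payload=0x35=53: acc |= 53<<0 -> acc=53 shift=7
  byte[11]=0x68 cont=0 payload=0x68=104: acc |= 104<<7 -> acc=13365 shift=14 [end]
Varint 5: bytes[10:12] = B5 68 -> value 13365 (2 byte(s))

Answer: 1 2 3 4 2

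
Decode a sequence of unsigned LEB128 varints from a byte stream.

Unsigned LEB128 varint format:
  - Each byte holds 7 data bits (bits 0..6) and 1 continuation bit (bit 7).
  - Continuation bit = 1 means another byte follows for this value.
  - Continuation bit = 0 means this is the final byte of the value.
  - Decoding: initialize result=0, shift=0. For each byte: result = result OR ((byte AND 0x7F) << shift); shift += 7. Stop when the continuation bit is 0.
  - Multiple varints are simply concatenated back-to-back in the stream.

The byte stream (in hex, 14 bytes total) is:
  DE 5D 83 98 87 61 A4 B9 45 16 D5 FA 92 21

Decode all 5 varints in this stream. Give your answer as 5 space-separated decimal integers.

  byte[0]=0xDE cont=1 payload=0x5E=94: acc |= 94<<0 -> acc=94 shift=7
  byte[1]=0x5D cont=0 payload=0x5D=93: acc |= 93<<7 -> acc=11998 shift=14 [end]
Varint 1: bytes[0:2] = DE 5D -> value 11998 (2 byte(s))
  byte[2]=0x83 cont=1 payload=0x03=3: acc |= 3<<0 -> acc=3 shift=7
  byte[3]=0x98 cont=1 payload=0x18=24: acc |= 24<<7 -> acc=3075 shift=14
  byte[4]=0x87 cont=1 payload=0x07=7: acc |= 7<<14 -> acc=117763 shift=21
  byte[5]=0x61 cont=0 payload=0x61=97: acc |= 97<<21 -> acc=203541507 shift=28 [end]
Varint 2: bytes[2:6] = 83 98 87 61 -> value 203541507 (4 byte(s))
  byte[6]=0xA4 cont=1 payload=0x24=36: acc |= 36<<0 -> acc=36 shift=7
  byte[7]=0xB9 cont=1 payload=0x39=57: acc |= 57<<7 -> acc=7332 shift=14
  byte[8]=0x45 cont=0 payload=0x45=69: acc |= 69<<14 -> acc=1137828 shift=21 [end]
Varint 3: bytes[6:9] = A4 B9 45 -> value 1137828 (3 byte(s))
  byte[9]=0x16 cont=0 payload=0x16=22: acc |= 22<<0 -> acc=22 shift=7 [end]
Varint 4: bytes[9:10] = 16 -> value 22 (1 byte(s))
  byte[10]=0xD5 cont=1 payload=0x55=85: acc |= 85<<0 -> acc=85 shift=7
  byte[11]=0xFA cont=1 payload=0x7A=122: acc |= 122<<7 -> acc=15701 shift=14
  byte[12]=0x92 cont=1 payload=0x12=18: acc |= 18<<14 -> acc=310613 shift=21
  byte[13]=0x21 cont=0 payload=0x21=33: acc |= 33<<21 -> acc=69516629 shift=28 [end]
Varint 5: bytes[10:14] = D5 FA 92 21 -> value 69516629 (4 byte(s))

Answer: 11998 203541507 1137828 22 69516629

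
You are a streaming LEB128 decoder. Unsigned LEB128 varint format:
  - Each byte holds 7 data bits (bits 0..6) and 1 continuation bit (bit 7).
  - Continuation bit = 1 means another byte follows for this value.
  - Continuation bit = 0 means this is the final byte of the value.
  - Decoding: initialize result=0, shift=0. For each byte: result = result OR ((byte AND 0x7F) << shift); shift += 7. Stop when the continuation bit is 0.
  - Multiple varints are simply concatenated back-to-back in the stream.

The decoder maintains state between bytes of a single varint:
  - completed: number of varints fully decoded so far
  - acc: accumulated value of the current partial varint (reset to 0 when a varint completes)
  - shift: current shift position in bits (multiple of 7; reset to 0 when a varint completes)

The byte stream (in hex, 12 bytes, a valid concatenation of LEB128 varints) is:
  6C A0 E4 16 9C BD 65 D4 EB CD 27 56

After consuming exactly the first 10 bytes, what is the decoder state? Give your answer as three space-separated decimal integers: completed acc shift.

byte[0]=0x6C cont=0 payload=0x6C: varint #1 complete (value=108); reset -> completed=1 acc=0 shift=0
byte[1]=0xA0 cont=1 payload=0x20: acc |= 32<<0 -> completed=1 acc=32 shift=7
byte[2]=0xE4 cont=1 payload=0x64: acc |= 100<<7 -> completed=1 acc=12832 shift=14
byte[3]=0x16 cont=0 payload=0x16: varint #2 complete (value=373280); reset -> completed=2 acc=0 shift=0
byte[4]=0x9C cont=1 payload=0x1C: acc |= 28<<0 -> completed=2 acc=28 shift=7
byte[5]=0xBD cont=1 payload=0x3D: acc |= 61<<7 -> completed=2 acc=7836 shift=14
byte[6]=0x65 cont=0 payload=0x65: varint #3 complete (value=1662620); reset -> completed=3 acc=0 shift=0
byte[7]=0xD4 cont=1 payload=0x54: acc |= 84<<0 -> completed=3 acc=84 shift=7
byte[8]=0xEB cont=1 payload=0x6B: acc |= 107<<7 -> completed=3 acc=13780 shift=14
byte[9]=0xCD cont=1 payload=0x4D: acc |= 77<<14 -> completed=3 acc=1275348 shift=21

Answer: 3 1275348 21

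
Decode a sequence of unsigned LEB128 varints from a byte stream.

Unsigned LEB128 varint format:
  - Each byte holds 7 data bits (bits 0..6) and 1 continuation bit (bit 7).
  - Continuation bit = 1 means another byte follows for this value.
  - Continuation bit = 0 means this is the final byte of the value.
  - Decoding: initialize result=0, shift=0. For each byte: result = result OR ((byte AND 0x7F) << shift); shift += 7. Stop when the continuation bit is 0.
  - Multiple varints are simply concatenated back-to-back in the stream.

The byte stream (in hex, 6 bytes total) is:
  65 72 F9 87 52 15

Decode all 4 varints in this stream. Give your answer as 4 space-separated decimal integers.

Answer: 101 114 1344505 21

Derivation:
  byte[0]=0x65 cont=0 payload=0x65=101: acc |= 101<<0 -> acc=101 shift=7 [end]
Varint 1: bytes[0:1] = 65 -> value 101 (1 byte(s))
  byte[1]=0x72 cont=0 payload=0x72=114: acc |= 114<<0 -> acc=114 shift=7 [end]
Varint 2: bytes[1:2] = 72 -> value 114 (1 byte(s))
  byte[2]=0xF9 cont=1 payload=0x79=121: acc |= 121<<0 -> acc=121 shift=7
  byte[3]=0x87 cont=1 payload=0x07=7: acc |= 7<<7 -> acc=1017 shift=14
  byte[4]=0x52 cont=0 payload=0x52=82: acc |= 82<<14 -> acc=1344505 shift=21 [end]
Varint 3: bytes[2:5] = F9 87 52 -> value 1344505 (3 byte(s))
  byte[5]=0x15 cont=0 payload=0x15=21: acc |= 21<<0 -> acc=21 shift=7 [end]
Varint 4: bytes[5:6] = 15 -> value 21 (1 byte(s))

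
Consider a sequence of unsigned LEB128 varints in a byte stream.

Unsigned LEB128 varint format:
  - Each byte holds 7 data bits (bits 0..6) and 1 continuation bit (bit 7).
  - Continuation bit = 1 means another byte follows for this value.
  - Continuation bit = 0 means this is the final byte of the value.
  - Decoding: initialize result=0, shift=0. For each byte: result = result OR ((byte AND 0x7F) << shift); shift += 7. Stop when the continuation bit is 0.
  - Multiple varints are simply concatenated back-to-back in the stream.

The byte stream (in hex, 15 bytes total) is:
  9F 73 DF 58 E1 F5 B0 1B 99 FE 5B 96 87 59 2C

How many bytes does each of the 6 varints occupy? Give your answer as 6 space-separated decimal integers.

  byte[0]=0x9F cont=1 payload=0x1F=31: acc |= 31<<0 -> acc=31 shift=7
  byte[1]=0x73 cont=0 payload=0x73=115: acc |= 115<<7 -> acc=14751 shift=14 [end]
Varint 1: bytes[0:2] = 9F 73 -> value 14751 (2 byte(s))
  byte[2]=0xDF cont=1 payload=0x5F=95: acc |= 95<<0 -> acc=95 shift=7
  byte[3]=0x58 cont=0 payload=0x58=88: acc |= 88<<7 -> acc=11359 shift=14 [end]
Varint 2: bytes[2:4] = DF 58 -> value 11359 (2 byte(s))
  byte[4]=0xE1 cont=1 payload=0x61=97: acc |= 97<<0 -> acc=97 shift=7
  byte[5]=0xF5 cont=1 payload=0x75=117: acc |= 117<<7 -> acc=15073 shift=14
  byte[6]=0xB0 cont=1 payload=0x30=48: acc |= 48<<14 -> acc=801505 shift=21
  byte[7]=0x1B cont=0 payload=0x1B=27: acc |= 27<<21 -> acc=57424609 shift=28 [end]
Varint 3: bytes[4:8] = E1 F5 B0 1B -> value 57424609 (4 byte(s))
  byte[8]=0x99 cont=1 payload=0x19=25: acc |= 25<<0 -> acc=25 shift=7
  byte[9]=0xFE cont=1 payload=0x7E=126: acc |= 126<<7 -> acc=16153 shift=14
  byte[10]=0x5B cont=0 payload=0x5B=91: acc |= 91<<14 -> acc=1507097 shift=21 [end]
Varint 4: bytes[8:11] = 99 FE 5B -> value 1507097 (3 byte(s))
  byte[11]=0x96 cont=1 payload=0x16=22: acc |= 22<<0 -> acc=22 shift=7
  byte[12]=0x87 cont=1 payload=0x07=7: acc |= 7<<7 -> acc=918 shift=14
  byte[13]=0x59 cont=0 payload=0x59=89: acc |= 89<<14 -> acc=1459094 shift=21 [end]
Varint 5: bytes[11:14] = 96 87 59 -> value 1459094 (3 byte(s))
  byte[14]=0x2C cont=0 payload=0x2C=44: acc |= 44<<0 -> acc=44 shift=7 [end]
Varint 6: bytes[14:15] = 2C -> value 44 (1 byte(s))

Answer: 2 2 4 3 3 1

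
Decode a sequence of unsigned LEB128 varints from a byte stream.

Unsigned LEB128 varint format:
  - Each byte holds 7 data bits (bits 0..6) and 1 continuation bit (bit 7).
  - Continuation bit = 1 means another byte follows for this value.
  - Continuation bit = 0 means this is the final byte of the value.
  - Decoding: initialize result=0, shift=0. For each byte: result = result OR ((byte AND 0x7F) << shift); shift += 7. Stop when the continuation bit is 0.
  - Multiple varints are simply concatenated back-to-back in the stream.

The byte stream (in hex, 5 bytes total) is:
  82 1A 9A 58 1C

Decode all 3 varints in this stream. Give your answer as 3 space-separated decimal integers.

  byte[0]=0x82 cont=1 payload=0x02=2: acc |= 2<<0 -> acc=2 shift=7
  byte[1]=0x1A cont=0 payload=0x1A=26: acc |= 26<<7 -> acc=3330 shift=14 [end]
Varint 1: bytes[0:2] = 82 1A -> value 3330 (2 byte(s))
  byte[2]=0x9A cont=1 payload=0x1A=26: acc |= 26<<0 -> acc=26 shift=7
  byte[3]=0x58 cont=0 payload=0x58=88: acc |= 88<<7 -> acc=11290 shift=14 [end]
Varint 2: bytes[2:4] = 9A 58 -> value 11290 (2 byte(s))
  byte[4]=0x1C cont=0 payload=0x1C=28: acc |= 28<<0 -> acc=28 shift=7 [end]
Varint 3: bytes[4:5] = 1C -> value 28 (1 byte(s))

Answer: 3330 11290 28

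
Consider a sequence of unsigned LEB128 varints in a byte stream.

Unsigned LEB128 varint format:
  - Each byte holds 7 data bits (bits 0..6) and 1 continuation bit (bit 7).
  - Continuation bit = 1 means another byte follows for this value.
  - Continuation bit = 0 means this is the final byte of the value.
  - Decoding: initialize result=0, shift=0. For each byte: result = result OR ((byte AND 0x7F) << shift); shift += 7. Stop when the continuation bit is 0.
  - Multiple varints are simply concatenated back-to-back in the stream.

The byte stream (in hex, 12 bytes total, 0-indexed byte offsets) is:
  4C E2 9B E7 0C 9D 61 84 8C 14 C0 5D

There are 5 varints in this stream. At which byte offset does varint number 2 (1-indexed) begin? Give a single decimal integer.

  byte[0]=0x4C cont=0 payload=0x4C=76: acc |= 76<<0 -> acc=76 shift=7 [end]
Varint 1: bytes[0:1] = 4C -> value 76 (1 byte(s))
  byte[1]=0xE2 cont=1 payload=0x62=98: acc |= 98<<0 -> acc=98 shift=7
  byte[2]=0x9B cont=1 payload=0x1B=27: acc |= 27<<7 -> acc=3554 shift=14
  byte[3]=0xE7 cont=1 payload=0x67=103: acc |= 103<<14 -> acc=1691106 shift=21
  byte[4]=0x0C cont=0 payload=0x0C=12: acc |= 12<<21 -> acc=26856930 shift=28 [end]
Varint 2: bytes[1:5] = E2 9B E7 0C -> value 26856930 (4 byte(s))
  byte[5]=0x9D cont=1 payload=0x1D=29: acc |= 29<<0 -> acc=29 shift=7
  byte[6]=0x61 cont=0 payload=0x61=97: acc |= 97<<7 -> acc=12445 shift=14 [end]
Varint 3: bytes[5:7] = 9D 61 -> value 12445 (2 byte(s))
  byte[7]=0x84 cont=1 payload=0x04=4: acc |= 4<<0 -> acc=4 shift=7
  byte[8]=0x8C cont=1 payload=0x0C=12: acc |= 12<<7 -> acc=1540 shift=14
  byte[9]=0x14 cont=0 payload=0x14=20: acc |= 20<<14 -> acc=329220 shift=21 [end]
Varint 4: bytes[7:10] = 84 8C 14 -> value 329220 (3 byte(s))
  byte[10]=0xC0 cont=1 payload=0x40=64: acc |= 64<<0 -> acc=64 shift=7
  byte[11]=0x5D cont=0 payload=0x5D=93: acc |= 93<<7 -> acc=11968 shift=14 [end]
Varint 5: bytes[10:12] = C0 5D -> value 11968 (2 byte(s))

Answer: 1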